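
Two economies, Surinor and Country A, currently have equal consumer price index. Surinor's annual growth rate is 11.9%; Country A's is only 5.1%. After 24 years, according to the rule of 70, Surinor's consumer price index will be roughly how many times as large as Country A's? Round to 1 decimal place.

Only the 6.8-point difference matters.
70/6.8 ≈ 10.29 years per doubling of the ratio; 24 years gives 2.33 doublings, so ≈ 5.0×.

approximately 5.0 times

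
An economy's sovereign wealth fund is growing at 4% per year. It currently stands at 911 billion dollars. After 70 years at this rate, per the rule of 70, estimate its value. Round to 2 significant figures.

It doubles every 70/4 ≈ 17.50 years, so 70 years is 4.00 doublings.
2^4.00 ≈ 16.00; 911 × 16.00 ≈ 15000 billion dollars.

roughly 15000 billion dollars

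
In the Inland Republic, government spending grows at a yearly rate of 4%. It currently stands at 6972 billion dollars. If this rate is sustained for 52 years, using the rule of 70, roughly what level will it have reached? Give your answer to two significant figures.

roughly 55000 billion dollars

Doubling time ≈ 70/4 = 17.50 years.
52 years is 52/17.50 ≈ 2.97 doublings, a factor of 2^2.97 ≈ 7.84.
6972 × 7.84 ≈ 55000 billion dollars.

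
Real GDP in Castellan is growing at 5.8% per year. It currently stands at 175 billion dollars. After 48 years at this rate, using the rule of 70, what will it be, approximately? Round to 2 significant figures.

Doubling time ≈ 70/5.8 = 12.07 years.
48 years is 48/12.07 ≈ 3.98 doublings, a factor of 2^3.98 ≈ 15.78.
175 × 15.78 ≈ 2800 billion dollars.

around 2800 billion dollars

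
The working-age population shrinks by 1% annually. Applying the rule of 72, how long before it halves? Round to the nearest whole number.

The rule works in reverse for decay: 72/1 ≈ 72.00 years to halve.

about 72 years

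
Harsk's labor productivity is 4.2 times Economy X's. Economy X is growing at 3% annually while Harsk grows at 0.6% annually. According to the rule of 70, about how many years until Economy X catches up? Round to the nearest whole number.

Economy X gains on Harsk at 3% − 0.6% = 2.4 points a year.
At that relative rate the gap halves every 70/2.4 ≈ 29.17 years.
A 4.2 times gap takes log₂(4.2) ≈ 2.07 halvings to close: 2.07 × 29.17 ≈ 60 years.

≈ 60 years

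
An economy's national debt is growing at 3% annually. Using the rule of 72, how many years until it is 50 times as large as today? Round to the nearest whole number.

approximately 135 years

Doubling time ≈ 72/3 = 24.00 years.
50× is log₂ 50 ≈ 5.64 doublings, so ≈ 5.64 × 24.00 = 135 years.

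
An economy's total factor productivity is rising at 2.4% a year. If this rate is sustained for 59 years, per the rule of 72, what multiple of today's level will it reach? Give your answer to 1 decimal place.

about 3.9 times

Doubles every ≈ 30.00 years (72/2.4).
59 years is 1.97 doublings; 2^1.97 ≈ 3.9×.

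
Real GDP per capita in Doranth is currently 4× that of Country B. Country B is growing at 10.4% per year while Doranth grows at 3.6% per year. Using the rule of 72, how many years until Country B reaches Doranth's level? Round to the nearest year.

roughly 21 years

The growth-rate gap is 10.4% − 3.6% = 6.8 percentage points.
So the ratio between them halves every 72/6.8 ≈ 10.59 years.
A 4× gap closes after 2 halvings: 2 × 10.59 ≈ 21 years.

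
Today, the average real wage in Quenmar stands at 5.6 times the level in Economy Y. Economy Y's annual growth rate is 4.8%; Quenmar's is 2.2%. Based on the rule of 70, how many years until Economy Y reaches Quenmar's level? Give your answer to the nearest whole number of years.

The growth-rate gap is 4.8% − 2.2% = 2.6 percentage points.
So the ratio between them halves every 70/2.6 ≈ 26.92 years.
A 5.6 times gap takes log₂(5.6) ≈ 2.49 halvings to close: 2.49 × 26.92 ≈ 67 years.

around 67 years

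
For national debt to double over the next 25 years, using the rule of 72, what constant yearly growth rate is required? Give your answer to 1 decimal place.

2.9%

72 / 25 ≈ 2.88, so about 2.9% per year.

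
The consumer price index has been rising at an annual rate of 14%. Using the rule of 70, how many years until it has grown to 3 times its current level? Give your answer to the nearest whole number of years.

about 8 years

At 14% it doubles every 70/14 ≈ 5.00 years.
Reaching 3× takes log₂(3) ≈ 1.58 doublings.
1.58 × 5.00 ≈ 8 years.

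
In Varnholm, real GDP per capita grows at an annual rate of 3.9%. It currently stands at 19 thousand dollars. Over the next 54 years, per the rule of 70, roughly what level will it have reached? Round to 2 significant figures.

around 150 thousand dollars

Doubling time ≈ 70/3.9 = 17.95 years.
54 years is 54/17.95 ≈ 3.01 doublings, a factor of 2^3.01 ≈ 8.06.
19 × 8.06 ≈ 150 thousand dollars.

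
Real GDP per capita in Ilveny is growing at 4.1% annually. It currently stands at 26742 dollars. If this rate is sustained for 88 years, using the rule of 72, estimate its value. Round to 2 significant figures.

approximately 860000 dollars

It doubles every 72/4.1 ≈ 17.56 years, so 88 years is 5.01 doublings.
2^5.01 ≈ 32.22; 26742 × 32.22 ≈ 860000 dollars.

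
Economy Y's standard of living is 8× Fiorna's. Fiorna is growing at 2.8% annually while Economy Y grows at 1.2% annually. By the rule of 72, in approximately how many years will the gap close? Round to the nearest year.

≈ 135 years

Fiorna gains on Economy Y at 2.8% − 1.2% = 1.6 points a year.
At that relative rate the gap halves every 72/1.6 ≈ 45.00 years.
An 8× gap closes after 3 halvings: 3 × 45.00 ≈ 135 years.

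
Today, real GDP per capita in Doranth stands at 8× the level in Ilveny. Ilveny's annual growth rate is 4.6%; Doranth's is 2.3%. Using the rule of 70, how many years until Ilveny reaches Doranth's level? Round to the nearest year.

≈ 91 years

What matters is the difference: 2.3 pp.
Rule of 70 on the gap: the ratio halves every 70/2.3 ≈ 30.43 years.
An 8× gap closes after 3 halvings: 3 × 30.43 ≈ 91 years.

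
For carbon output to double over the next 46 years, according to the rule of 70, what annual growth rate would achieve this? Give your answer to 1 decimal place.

≈ 1.5%

70 / 46 ≈ 1.52, so about 1.5% a year.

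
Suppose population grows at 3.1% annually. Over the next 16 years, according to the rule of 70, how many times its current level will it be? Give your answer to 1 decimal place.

Doubling time ≈ 70/3.1 = 22.58 years.
16 years / 22.58 ≈ 0.71 doublings → factor 2^0.71 ≈ 1.6.

1.6 times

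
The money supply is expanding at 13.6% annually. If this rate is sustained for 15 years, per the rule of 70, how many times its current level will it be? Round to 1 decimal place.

Doubling time ≈ 70/13.6 = 5.15 years.
15 years / 5.15 ≈ 2.91 doublings → factor 2^2.91 ≈ 7.5.

approximately 7.5 times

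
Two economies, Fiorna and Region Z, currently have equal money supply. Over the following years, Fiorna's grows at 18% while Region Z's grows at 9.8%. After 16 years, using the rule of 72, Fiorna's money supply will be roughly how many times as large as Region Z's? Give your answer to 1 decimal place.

Only the 8.2-point difference matters.
72/8.2 ≈ 8.78 years per doubling of the ratio; 16 years gives 1.82 doublings, so ≈ 3.5×.

approximately 3.5 times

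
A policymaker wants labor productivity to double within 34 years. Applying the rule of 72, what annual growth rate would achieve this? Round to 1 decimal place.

72 / 34 ≈ 2.12, so about 2.1% a year.

about 2.1%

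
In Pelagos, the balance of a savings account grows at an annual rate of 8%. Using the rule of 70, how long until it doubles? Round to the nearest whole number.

At 8%, doubling takes about 70/8 = 8.75 years.

≈ 9 years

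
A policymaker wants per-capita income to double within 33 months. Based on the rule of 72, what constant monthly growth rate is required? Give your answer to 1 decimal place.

72 / 33 ≈ 2.18, so about 2.2% per month.

roughly 2.2%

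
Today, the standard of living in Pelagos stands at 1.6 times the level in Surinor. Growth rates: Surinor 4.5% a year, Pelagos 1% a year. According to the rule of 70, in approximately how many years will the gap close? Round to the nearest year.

Surinor gains on Pelagos at 4.5% − 1% = 3.5 points a year.
At that relative rate the gap halves every 70/3.5 ≈ 20.00 years.
A 1.6 times gap takes log₂(1.6) ≈ 0.68 halvings to close: 0.68 × 20.00 ≈ 14 years.

roughly 14 years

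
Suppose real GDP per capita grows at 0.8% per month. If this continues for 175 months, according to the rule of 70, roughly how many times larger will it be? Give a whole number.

approximately 4 times

70/0.8 ≈ 87.50 months per doubling.
175 months fits 2 doublings: 2^2 = 4.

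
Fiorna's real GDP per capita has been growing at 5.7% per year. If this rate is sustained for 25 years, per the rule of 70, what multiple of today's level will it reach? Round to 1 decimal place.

Doubles every ≈ 12.28 years (70/5.7).
25 years is 2.04 doublings; 2^2.04 ≈ 4.1×.

4.1 times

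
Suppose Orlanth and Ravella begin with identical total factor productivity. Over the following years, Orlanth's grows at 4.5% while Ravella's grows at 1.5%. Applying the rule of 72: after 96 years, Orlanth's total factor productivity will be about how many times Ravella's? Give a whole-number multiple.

approximately 16 times

Rate gap = 4.5% − 1.5% = 3 points.
The ratio doubles every 72/3 ≈ 24.00 years.
96/24.00 ≈ 4.00 doublings → ratio ≈ 2^4.00 ≈ 16.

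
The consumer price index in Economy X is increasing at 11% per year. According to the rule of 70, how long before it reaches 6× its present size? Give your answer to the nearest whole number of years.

One doubling takes 70/11 = 6.36 years.
Reaching 6× takes log₂(6) ≈ 2.58 doublings.
2.58 × 6.36 ≈ 16 years.

approximately 16 years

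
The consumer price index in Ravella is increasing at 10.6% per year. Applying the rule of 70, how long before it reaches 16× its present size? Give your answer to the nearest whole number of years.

approximately 26 years

At 10.6% it doubles every 70/10.6 ≈ 6.60 years.
Getting to 16× needs 4 doublings: 4 × 6.60 ≈ 26 years.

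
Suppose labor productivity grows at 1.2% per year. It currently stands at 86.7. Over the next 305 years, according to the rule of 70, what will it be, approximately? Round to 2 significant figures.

about 3300

It doubles every 70/1.2 ≈ 58.33 years, so 305 years is 5.23 doublings.
2^5.23 ≈ 37.53; 86.7 × 37.53 ≈ 3300.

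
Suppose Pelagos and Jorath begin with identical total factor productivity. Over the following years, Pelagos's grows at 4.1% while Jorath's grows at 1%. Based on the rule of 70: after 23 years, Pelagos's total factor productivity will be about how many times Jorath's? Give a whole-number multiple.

≈ 2 times

Pelagos pulls ahead at 3.1 pp per year, so the ratio doubles every 70/3.1 ≈ 22.58 years.
In 23 years that's 1.02 doublings: 2^1.02 ≈ 2.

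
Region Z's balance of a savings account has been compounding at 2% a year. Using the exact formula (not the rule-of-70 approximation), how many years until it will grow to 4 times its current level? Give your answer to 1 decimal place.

70.0 years

t = ln(4) / ln(1 + 0.02) = 1.3863 / 0.019803 ≈ 70.00.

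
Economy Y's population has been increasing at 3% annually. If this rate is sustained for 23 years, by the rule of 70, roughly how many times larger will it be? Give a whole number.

≈ 2 times

Doubling time ≈ 70/3 = 23.33 years.
23/23.33 ≈ 1 doubling, so about 2^1 = 2×.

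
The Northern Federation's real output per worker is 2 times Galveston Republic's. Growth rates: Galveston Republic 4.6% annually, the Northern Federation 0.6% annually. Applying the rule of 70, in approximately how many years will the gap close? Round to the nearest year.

about 18 years

Galveston Republic gains on the Northern Federation at 4.6% − 0.6% = 4 points a year.
At that relative rate the gap halves every 70/4 ≈ 17.50 years.
A 2 times gap closes after 1 halving: 1 × 17.50 ≈ 18 years.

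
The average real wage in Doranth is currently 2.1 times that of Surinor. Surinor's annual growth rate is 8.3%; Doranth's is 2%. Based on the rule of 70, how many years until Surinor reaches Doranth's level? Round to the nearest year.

≈ 12 years

Surinor gains on Doranth at 8.3% − 2% = 6.3 points a year.
At that relative rate the gap halves every 70/6.3 ≈ 11.11 years.
A 2.1 times gap takes log₂(2.1) ≈ 1.07 halvings to close: 1.07 × 11.11 ≈ 12 years.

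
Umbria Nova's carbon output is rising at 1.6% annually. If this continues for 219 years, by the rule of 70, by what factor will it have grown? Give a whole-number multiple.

roughly 32 times

Doubling time ≈ 70/1.6 = 43.75 years.
219/43.75 ≈ 5 doublings, so about 2^5 = 32×.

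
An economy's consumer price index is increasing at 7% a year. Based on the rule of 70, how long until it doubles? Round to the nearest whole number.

At 7%, doubling takes about 70/7 = 10.00 years.

≈ 10 years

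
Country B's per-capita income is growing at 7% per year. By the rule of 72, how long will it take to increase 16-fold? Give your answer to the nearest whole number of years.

One doubling takes 72/7 = 10.29 years.
16× is 4 doublings, so 4 × 10.29 ≈ 41 years.

41 years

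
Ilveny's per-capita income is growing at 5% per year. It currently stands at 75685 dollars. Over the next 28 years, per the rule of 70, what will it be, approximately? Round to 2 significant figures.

about 300000 dollars

It doubles every 70/5 ≈ 14.00 years, so 28 years is 2.00 doublings.
2^2.00 ≈ 4.00; 75685 × 4.00 ≈ 300000 dollars.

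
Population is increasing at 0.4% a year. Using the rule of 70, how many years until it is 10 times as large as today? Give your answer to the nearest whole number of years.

One doubling takes 70/0.4 = 175.00 years.
Reaching 10× takes log₂(10) ≈ 3.32 doublings.
3.32 × 175.00 ≈ 581 years.

about 581 years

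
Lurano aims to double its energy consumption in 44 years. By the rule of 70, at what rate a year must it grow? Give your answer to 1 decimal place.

approximately 1.6%

70 / 44 ≈ 1.59, so about 1.6% a year.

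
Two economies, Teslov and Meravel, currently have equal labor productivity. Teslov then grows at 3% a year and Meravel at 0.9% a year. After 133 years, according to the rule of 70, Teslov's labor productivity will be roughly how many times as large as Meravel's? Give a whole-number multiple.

Rate gap = 3% − 0.9% = 2.1 points.
The ratio doubles every 70/2.1 ≈ 33.33 years.
133/33.33 ≈ 3.99 doublings → ratio ≈ 2^3.99 ≈ 16.

roughly 16 times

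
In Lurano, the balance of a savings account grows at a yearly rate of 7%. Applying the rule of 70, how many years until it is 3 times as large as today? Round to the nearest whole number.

At 7% it doubles every 70/7 ≈ 10.00 years.
Reaching 3× takes log₂(3) ≈ 1.58 doublings.
1.58 × 10.00 ≈ 16 years.

about 16 years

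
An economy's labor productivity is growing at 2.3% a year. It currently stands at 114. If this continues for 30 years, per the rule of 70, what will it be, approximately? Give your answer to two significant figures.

Doubling time ≈ 70/2.3 = 30.43 years.
30 years is 30/30.43 ≈ 0.99 doublings, a factor of 2^0.99 ≈ 1.99.
114 × 1.99 ≈ 230.

roughly 230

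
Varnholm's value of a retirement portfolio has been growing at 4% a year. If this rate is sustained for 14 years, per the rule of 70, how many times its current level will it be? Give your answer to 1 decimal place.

Doubling time ≈ 70/4 = 17.50 years.
14 years / 17.50 ≈ 0.80 doublings → factor 2^0.80 ≈ 1.7.

about 1.7 times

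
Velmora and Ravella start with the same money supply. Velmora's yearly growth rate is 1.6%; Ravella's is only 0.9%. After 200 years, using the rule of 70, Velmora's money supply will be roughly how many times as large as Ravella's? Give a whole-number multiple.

roughly 4 times

Rate gap = 1.6% − 0.9% = 0.7 points.
The ratio doubles every 70/0.7 ≈ 100.00 years.
200/100.00 ≈ 2.00 doublings → ratio ≈ 2^2.00 ≈ 4.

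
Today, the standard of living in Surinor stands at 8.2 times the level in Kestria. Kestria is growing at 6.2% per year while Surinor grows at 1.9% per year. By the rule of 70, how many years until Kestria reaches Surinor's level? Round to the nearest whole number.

The growth-rate gap is 6.2% − 1.9% = 4.3 percentage points.
So the ratio between them halves every 70/4.3 ≈ 16.28 years.
An 8.2 times gap takes log₂(8.2) ≈ 3.04 halvings to close: 3.04 × 16.28 ≈ 49 years.

about 49 years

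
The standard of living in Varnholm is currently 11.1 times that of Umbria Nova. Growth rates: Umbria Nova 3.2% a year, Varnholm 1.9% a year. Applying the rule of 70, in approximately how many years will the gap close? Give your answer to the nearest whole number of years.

Umbria Nova gains on Varnholm at 3.2% − 1.9% = 1.3 points a year.
At that relative rate the gap halves every 70/1.3 ≈ 53.85 years.
An 11.1 times gap takes log₂(11.1) ≈ 3.47 halvings to close: 3.47 × 53.85 ≈ 187 years.

187 years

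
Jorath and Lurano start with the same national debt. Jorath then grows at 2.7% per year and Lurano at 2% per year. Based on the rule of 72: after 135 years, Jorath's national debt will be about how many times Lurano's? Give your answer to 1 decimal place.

approximately 2.5 times

Only the 0.7-point difference matters.
72/0.7 ≈ 102.86 years per doubling of the ratio; 135 years gives 1.31 doublings, so ≈ 2.5×.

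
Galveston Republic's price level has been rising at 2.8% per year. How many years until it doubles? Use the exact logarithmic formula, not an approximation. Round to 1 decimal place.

t = ln(2) / ln(1 + 0.028) = 0.6931 / 0.027615 ≈ 25.10.

25.1 years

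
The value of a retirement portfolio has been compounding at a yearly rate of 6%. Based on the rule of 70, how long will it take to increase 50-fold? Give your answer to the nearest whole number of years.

At 6% it doubles every 70/6 ≈ 11.67 years.
Reaching 50× takes log₂(50) ≈ 5.64 doublings.
5.64 × 11.67 ≈ 66 years.

approximately 66 years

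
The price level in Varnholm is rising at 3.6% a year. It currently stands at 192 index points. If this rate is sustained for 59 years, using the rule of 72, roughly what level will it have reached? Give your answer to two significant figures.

Doubling time ≈ 72/3.6 = 20.00 years.
59 years is 59/20.00 ≈ 2.95 doublings, a factor of 2^2.95 ≈ 7.73.
192 × 7.73 ≈ 1500 index points.

≈ 1500 index points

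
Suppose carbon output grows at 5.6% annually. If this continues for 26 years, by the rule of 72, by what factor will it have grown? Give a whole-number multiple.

≈ 4 times

At 5.6% one doubling takes ≈ 12.86 years; 26 years is 2 of them, so ×4.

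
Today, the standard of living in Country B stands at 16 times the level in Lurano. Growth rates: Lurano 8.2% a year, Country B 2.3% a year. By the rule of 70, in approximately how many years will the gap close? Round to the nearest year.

Lurano gains on Country B at 8.2% − 2.3% = 5.9 points a year.
At that relative rate the gap halves every 70/5.9 ≈ 11.86 years.
A 16 times gap closes after 4 halvings: 4 × 11.86 ≈ 47 years.

≈ 47 years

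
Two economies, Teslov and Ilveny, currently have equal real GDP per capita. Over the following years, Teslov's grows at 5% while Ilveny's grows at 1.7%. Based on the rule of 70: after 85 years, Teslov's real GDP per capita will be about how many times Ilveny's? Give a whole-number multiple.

roughly 16 times

Teslov pulls ahead at 3.3 pp per year, so the ratio doubles every 70/3.3 ≈ 21.21 years.
In 85 years that's 4.01 doublings: 2^4.01 ≈ 16.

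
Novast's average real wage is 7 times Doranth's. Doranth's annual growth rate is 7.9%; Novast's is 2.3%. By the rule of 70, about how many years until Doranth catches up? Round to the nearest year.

around 35 years

Doranth gains on Novast at 7.9% − 2.3% = 5.6 points a year.
At that relative rate the gap halves every 70/5.6 ≈ 12.50 years.
A 7 times gap takes log₂(7) ≈ 2.81 halvings to close: 2.81 × 12.50 ≈ 35 years.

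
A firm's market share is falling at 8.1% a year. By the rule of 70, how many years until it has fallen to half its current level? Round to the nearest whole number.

Falling at 8.1%, it halves about every 70/8.1 = 8.64 years.

9 years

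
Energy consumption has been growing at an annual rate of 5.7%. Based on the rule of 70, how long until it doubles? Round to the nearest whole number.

12 years

70/5.7 ≈ 12.28, so it doubles roughly every 12 years.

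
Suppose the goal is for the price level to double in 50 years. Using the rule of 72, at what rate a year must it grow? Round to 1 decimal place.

about 1.4%

72 / 50 ≈ 1.44, so about 1.4% a year.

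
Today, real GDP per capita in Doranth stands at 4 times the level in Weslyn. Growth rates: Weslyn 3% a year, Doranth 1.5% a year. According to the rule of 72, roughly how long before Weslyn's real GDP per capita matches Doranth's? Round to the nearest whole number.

The growth-rate gap is 3% − 1.5% = 1.5 percentage points.
So the ratio between them halves every 72/1.5 ≈ 48.00 years.
A 4 times gap closes after 2 halvings: 2 × 48.00 ≈ 96 years.

≈ 96 years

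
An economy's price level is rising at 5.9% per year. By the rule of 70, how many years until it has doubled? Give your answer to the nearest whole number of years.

Doubling time ≈ 70 / 5.9 = 11.86 years.

approximately 12 years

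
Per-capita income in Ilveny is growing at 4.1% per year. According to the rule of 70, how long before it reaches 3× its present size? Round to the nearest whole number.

One doubling takes 70/4.1 = 17.07 years.
3× is log₂ 3 ≈ 1.58 doublings, so ≈ 1.58 × 17.07 = 27 years.

roughly 27 years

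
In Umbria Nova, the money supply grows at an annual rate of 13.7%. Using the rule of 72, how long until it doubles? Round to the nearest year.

about 5 years

At 13.7%, doubling takes about 72/13.7 = 5.26 years.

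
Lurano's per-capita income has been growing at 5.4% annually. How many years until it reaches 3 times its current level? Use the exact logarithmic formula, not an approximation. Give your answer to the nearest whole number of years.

21 years

t = ln(3) / ln(1 + 0.054) = 1.0986 / 0.052592 ≈ 20.89.
≈ 21 years.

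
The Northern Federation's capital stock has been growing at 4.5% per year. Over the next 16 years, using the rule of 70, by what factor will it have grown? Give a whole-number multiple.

At 4.5% one doubling takes ≈ 15.56 years; 16 years is 1 of them, so ×2.

roughly 2 times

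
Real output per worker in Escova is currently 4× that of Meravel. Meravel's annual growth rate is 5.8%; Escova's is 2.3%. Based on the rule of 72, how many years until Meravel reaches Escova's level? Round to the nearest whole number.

What matters is the difference: 3.5 pp.
Rule of 72 on the gap: the ratio halves every 72/3.5 ≈ 20.57 years.
A 4× gap closes after 2 halvings: 2 × 20.57 ≈ 41 years.

approximately 41 years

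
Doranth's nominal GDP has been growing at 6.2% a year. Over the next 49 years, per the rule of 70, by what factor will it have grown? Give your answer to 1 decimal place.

Doubles every ≈ 11.29 years (70/6.2).
49 years is 4.34 doublings; 2^4.34 ≈ 20.3×.

about 20.3 times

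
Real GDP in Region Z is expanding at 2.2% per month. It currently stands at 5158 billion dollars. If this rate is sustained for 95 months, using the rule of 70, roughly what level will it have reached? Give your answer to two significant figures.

Doubling time ≈ 70/2.2 = 31.82 months.
95 months is 95/31.82 ≈ 2.99 doublings, a factor of 2^2.99 ≈ 7.94.
5158 × 7.94 ≈ 41000 billion dollars.

41000 billion dollars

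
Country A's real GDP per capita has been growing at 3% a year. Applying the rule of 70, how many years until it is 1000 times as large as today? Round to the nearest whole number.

approximately 233 years

Doubling time ≈ 70/3 = 23.33 years.
Reaching 1000× takes log₂(1000) ≈ 9.97 doublings.
9.97 × 23.33 ≈ 233 years.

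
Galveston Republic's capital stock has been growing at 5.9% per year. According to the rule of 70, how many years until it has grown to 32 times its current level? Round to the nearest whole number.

Doubling time ≈ 70/5.9 = 11.86 years.
32× is 5 doublings, so 5 × 11.86 ≈ 59 years.

around 59 years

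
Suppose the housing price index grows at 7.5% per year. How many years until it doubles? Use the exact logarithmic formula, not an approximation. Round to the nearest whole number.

10 years

t = ln(2) / ln(1 + 0.075) = 0.6931 / 0.072321 ≈ 9.58.
≈ 10 years.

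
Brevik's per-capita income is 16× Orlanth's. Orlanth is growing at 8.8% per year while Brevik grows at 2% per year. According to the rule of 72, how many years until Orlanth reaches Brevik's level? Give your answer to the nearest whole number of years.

about 42 years

Orlanth gains on Brevik at 8.8% − 2% = 6.8 points a year.
At that relative rate the gap halves every 72/6.8 ≈ 10.59 years.
A 16× gap closes after 4 halvings: 4 × 10.59 ≈ 42 years.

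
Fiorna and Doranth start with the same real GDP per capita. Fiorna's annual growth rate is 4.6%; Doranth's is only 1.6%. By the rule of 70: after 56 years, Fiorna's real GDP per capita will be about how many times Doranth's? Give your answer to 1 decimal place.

Fiorna pulls ahead at 3 pp per year, so the ratio doubles every 70/3 ≈ 23.33 years.
In 56 years that's 2.40 doublings: 2^2.40 ≈ 5.3.

5.3 times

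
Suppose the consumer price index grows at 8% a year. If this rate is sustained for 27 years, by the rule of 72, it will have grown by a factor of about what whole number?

At 8% one doubling takes ≈ 9.00 years; 27 years is 3 of them, so ×8.

around 8 times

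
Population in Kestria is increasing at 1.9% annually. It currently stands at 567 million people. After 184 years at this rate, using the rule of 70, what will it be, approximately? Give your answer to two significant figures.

Doubling time ≈ 70/1.9 = 36.84 years.
184 years is 184/36.84 ≈ 4.99 doublings, a factor of 2^4.99 ≈ 31.78.
567 × 31.78 ≈ 18000 million people.

roughly 18000 million people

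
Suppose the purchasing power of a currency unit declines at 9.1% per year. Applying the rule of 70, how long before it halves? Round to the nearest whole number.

roughly 8 years

Falling at 9.1%, it halves about every 70/9.1 = 7.69 years.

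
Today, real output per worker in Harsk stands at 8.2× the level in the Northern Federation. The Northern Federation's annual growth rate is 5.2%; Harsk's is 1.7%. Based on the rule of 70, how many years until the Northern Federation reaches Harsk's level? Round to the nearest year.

about 61 years

The growth-rate gap is 5.2% − 1.7% = 3.5 percentage points.
So the ratio between them halves every 70/3.5 ≈ 20.00 years.
An 8.2× gap takes log₂(8.2) ≈ 3.04 halvings to close: 3.04 × 20.00 ≈ 61 years.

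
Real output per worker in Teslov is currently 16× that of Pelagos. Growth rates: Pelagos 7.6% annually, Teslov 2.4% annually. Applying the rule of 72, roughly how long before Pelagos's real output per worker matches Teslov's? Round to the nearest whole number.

What matters is the difference: 5.2 pp.
Rule of 72 on the gap: the ratio halves every 72/5.2 ≈ 13.85 years.
A 16× gap closes after 4 halvings: 4 × 13.85 ≈ 55 years.

≈ 55 years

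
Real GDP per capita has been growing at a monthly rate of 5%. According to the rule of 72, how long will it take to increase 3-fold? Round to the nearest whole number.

One doubling takes 72/5 = 14.40 months.
Reaching 3× takes log₂(3) ≈ 1.58 doublings.
1.58 × 14.40 ≈ 23 months.

≈ 23 months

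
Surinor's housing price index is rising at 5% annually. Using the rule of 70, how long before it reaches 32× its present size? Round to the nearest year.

One doubling takes 70/5 = 14.00 years.
32 = 2^5, so 5 doublings → 70 years.

about 70 years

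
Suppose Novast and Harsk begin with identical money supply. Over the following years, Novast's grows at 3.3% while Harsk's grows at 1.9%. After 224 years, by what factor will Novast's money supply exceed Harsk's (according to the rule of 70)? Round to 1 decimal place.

Novast pulls ahead at 1.4 pp per year, so the ratio doubles every 70/1.4 ≈ 50.00 years.
In 224 years that's 4.48 doublings: 2^4.48 ≈ 22.3.

22.3 times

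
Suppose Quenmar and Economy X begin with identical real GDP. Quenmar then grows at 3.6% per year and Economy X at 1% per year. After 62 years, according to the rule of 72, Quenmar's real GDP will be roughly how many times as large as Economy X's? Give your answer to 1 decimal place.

4.7 times

Rate gap = 3.6% − 1% = 2.6 points.
The ratio doubles every 72/2.6 ≈ 27.69 years.
62/27.69 ≈ 2.24 doublings → ratio ≈ 2^2.24 ≈ 4.7.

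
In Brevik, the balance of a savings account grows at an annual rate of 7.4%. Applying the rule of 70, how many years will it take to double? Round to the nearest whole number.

Doubling time ≈ 70 / 7.4 = 9.46 years.

roughly 9 years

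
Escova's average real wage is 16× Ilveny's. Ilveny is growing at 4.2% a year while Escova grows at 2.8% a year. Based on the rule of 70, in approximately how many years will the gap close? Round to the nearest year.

Ilveny gains on Escova at 4.2% − 2.8% = 1.4 points a year.
At that relative rate the gap halves every 70/1.4 ≈ 50.00 years.
A 16× gap closes after 4 halvings: 4 × 50.00 ≈ 200 years.

around 200 years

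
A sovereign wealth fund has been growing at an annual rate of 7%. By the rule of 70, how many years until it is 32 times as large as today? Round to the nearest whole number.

about 50 years

Doubling time ≈ 70/7 = 10.00 years.
Getting to 32× needs 5 doublings: 5 × 10.00 ≈ 50 years.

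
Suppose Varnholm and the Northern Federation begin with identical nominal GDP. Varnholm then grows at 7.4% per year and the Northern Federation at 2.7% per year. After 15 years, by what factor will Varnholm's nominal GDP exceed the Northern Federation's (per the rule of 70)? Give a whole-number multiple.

Varnholm pulls ahead at 4.7 pp per year, so the ratio doubles every 70/4.7 ≈ 14.89 years.
In 15 years that's 1.01 doublings: 2^1.01 ≈ 2.

≈ 2 times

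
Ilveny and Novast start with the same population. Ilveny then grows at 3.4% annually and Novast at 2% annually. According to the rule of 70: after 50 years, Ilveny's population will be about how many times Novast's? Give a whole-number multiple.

about 2 times

Only the 1.4-point difference matters.
70/1.4 ≈ 50.00 years per doubling of the ratio; 50 years gives 1.00 doublings, so ≈ 2×.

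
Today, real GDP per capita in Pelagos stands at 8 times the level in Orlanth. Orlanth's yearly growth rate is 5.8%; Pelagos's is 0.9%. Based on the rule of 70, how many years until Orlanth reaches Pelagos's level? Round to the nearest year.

roughly 43 years

What matters is the difference: 4.9 pp.
Rule of 70 on the gap: the ratio halves every 70/4.9 ≈ 14.29 years.
An 8 times gap closes after 3 halvings: 3 × 14.29 ≈ 43 years.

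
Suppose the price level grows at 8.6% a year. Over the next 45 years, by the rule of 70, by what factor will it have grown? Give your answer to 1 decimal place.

Doubles every ≈ 8.14 years (70/8.6).
45 years is 5.53 doublings; 2^5.53 ≈ 46.2×.

46.2 times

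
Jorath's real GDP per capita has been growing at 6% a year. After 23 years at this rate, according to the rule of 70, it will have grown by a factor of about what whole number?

70/6 ≈ 11.67 years per doubling.
23 years fits 2 doublings: 2^2 = 4.

approximately 4 times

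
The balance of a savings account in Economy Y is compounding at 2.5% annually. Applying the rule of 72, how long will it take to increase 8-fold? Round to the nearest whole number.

Doubling time ≈ 72/2.5 = 28.80 years.
8 = 2^3, so 3 doublings → 86 years.

around 86 years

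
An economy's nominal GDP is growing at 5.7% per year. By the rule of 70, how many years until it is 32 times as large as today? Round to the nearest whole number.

around 61 years

One doubling takes 70/5.7 = 12.28 years.
32 = 2^5, so 5 doublings → 61 years.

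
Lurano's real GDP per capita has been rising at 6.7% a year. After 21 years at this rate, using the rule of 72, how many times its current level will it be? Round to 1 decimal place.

Doubling time ≈ 72/6.7 = 10.75 years.
21 years / 10.75 ≈ 1.95 doublings → factor 2^1.95 ≈ 3.9.

about 3.9 times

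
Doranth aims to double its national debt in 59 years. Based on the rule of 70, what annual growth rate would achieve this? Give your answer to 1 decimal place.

70 / 59 ≈ 1.19, so about 1.2% annually.

around 1.2%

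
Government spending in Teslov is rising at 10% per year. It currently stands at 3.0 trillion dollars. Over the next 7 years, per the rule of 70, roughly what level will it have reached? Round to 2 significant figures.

It doubles every 70/10 ≈ 7.00 years, so 7 years is 1.00 doublings.
2^1.00 ≈ 2.00; 3.0 × 2.00 ≈ 6.0 trillion dollars.

approximately 6.0 trillion dollars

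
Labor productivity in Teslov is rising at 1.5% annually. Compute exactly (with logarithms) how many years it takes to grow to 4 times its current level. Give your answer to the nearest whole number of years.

t = ln(4) / ln(1 + 0.015) = 1.3863 / 0.014889 ≈ 93.11.
≈ 93 years.

93 years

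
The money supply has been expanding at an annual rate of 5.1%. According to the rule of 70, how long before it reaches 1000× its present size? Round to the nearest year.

roughly 137 years

Doubling time ≈ 70/5.1 = 13.73 years.
Reaching 1000× takes log₂(1000) ≈ 9.97 doublings.
9.97 × 13.73 ≈ 137 years.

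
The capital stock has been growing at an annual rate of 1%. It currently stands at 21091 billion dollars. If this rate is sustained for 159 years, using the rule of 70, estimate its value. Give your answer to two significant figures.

around 100000 billion dollars

Doubling time ≈ 70/1 = 70.00 years.
159 years is 159/70.00 ≈ 2.27 doublings, a factor of 2^2.27 ≈ 4.82.
21091 × 4.82 ≈ 100000 billion dollars.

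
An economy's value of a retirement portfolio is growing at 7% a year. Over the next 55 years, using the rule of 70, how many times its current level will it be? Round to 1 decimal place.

45.3 times

Doubling time ≈ 70/7 = 10.00 years.
55 years / 10.00 ≈ 5.50 doublings → factor 2^5.50 ≈ 45.3.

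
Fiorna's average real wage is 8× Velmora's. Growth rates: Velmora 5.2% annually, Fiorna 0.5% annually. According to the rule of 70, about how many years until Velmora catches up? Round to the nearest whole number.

Velmora gains on Fiorna at 5.2% − 0.5% = 4.7 points a year.
At that relative rate the gap halves every 70/4.7 ≈ 14.89 years.
An 8× gap closes after 3 halvings: 3 × 14.89 ≈ 45 years.

approximately 45 years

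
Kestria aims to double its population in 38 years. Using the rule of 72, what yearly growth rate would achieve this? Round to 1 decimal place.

72 / 38 ≈ 1.89, so about 1.9% per year.

approximately 1.9% per year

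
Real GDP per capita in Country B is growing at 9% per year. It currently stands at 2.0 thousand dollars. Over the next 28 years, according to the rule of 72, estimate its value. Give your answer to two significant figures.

It doubles every 72/9 ≈ 8.00 years, so 28 years is 3.50 doublings.
2^3.50 ≈ 11.31; 2.0 × 11.31 ≈ 23 thousand dollars.

approximately 23 thousand dollars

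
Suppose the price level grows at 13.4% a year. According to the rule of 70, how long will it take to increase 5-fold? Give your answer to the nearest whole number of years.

12 years

At 13.4% it doubles every 70/13.4 ≈ 5.22 years.
5× is log₂ 5 ≈ 2.32 doublings, so ≈ 2.32 × 5.22 = 12 years.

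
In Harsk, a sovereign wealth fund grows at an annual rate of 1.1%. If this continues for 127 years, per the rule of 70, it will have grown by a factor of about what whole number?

≈ 4 times

At 1.1% one doubling takes ≈ 63.64 years; 127 years is 2 of them, so ×4.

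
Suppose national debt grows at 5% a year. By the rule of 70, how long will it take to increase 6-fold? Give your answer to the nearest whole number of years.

One doubling takes 70/5 = 14.00 years.
6× is log₂ 6 ≈ 2.58 doublings, so ≈ 2.58 × 14.00 = 36 years.

approximately 36 years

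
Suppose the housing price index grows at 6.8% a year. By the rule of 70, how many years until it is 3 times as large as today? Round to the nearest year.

about 16 years

One doubling takes 70/6.8 = 10.29 years.
Reaching 3× takes log₂(3) ≈ 1.58 doublings.
1.58 × 10.29 ≈ 16 years.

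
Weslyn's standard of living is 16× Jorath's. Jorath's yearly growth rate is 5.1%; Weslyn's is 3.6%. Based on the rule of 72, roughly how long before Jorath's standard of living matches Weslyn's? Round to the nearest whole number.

What matters is the difference: 1.5 pp.
Rule of 72 on the gap: the ratio halves every 72/1.5 ≈ 48.00 years.
A 16× gap closes after 4 halvings: 4 × 48.00 ≈ 192 years.

around 192 years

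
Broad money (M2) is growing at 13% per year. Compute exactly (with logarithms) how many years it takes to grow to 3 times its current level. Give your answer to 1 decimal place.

t = ln(3) / ln(1 + 0.13) = 1.0986 / 0.122218 ≈ 8.99.

9.0 years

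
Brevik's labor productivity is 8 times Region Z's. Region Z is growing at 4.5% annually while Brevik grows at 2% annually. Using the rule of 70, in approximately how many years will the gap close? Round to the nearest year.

≈ 84 years

What matters is the difference: 2.5 pp.
Rule of 70 on the gap: the ratio halves every 70/2.5 ≈ 28.00 years.
An 8 times gap closes after 3 halvings: 3 × 28.00 ≈ 84 years.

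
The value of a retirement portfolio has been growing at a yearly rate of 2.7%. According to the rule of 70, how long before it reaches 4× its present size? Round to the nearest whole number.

roughly 52 years

Doubling time ≈ 70/2.7 = 25.93 years.
4 = 2^2, so 2 doublings → 52 years.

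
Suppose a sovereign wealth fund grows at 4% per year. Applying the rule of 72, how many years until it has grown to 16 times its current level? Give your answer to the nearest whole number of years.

One doubling takes 72/4 = 18.00 years.
16× is 4 doublings, so 4 × 18.00 ≈ 72 years.

about 72 years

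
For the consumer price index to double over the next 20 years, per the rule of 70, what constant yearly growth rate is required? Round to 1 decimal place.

70 / 20 ≈ 3.50, so about 3.5% per year.

about 3.5%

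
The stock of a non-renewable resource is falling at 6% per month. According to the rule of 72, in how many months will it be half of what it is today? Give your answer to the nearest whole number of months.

about 12 months

Falling at 6%, it halves about every 72/6 = 12.00 months.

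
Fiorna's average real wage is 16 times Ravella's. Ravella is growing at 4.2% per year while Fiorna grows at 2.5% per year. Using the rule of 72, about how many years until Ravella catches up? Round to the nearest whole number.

What matters is the difference: 1.7 pp.
Rule of 72 on the gap: the ratio halves every 72/1.7 ≈ 42.35 years.
A 16 times gap closes after 4 halvings: 4 × 42.35 ≈ 169 years.

approximately 169 years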